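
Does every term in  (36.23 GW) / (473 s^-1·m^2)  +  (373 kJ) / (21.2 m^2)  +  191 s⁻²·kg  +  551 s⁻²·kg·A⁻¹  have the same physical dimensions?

Expand each in SI base units:
  (36.23 GW) / (473 s^-1·m^2):  [kg·m²·s⁻³] / [m²·s⁻¹] = kg·s⁻²
  (373 kJ) / (21.2 m^2):  [kg·m²·s⁻²] / [m²] = kg·s⁻²
  191 s⁻²·kg:  kg·s⁻²
  551 s⁻²·kg·A⁻¹:  kg·s⁻²·A⁻¹
The terms do not share a single dimension (kg·s⁻² vs kg·s⁻²·A⁻¹).

No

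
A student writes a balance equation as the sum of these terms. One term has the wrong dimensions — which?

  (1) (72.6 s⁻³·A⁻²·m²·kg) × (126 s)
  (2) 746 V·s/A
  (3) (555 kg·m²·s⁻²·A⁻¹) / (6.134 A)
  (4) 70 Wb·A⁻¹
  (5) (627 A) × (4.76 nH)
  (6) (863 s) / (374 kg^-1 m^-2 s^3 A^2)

(5)

Expand each in SI base units:
  (1) [kg·m²·s⁻³·A⁻²] · [s] = kg·m²·s⁻²·A⁻²
  (2) V·s·A⁻¹ = J·C⁻¹·s·A⁻¹ = kg·m²·s⁻²·A⁻²
  (3) [kg·m²·s⁻²·A⁻¹] / [A] = kg·m²·s⁻²·A⁻²
  (4) Wb·A⁻¹ = V·s·A⁻¹ = kg·m²·s⁻²·A⁻²
  (5) [A] · [kg·m²·s⁻²·A⁻²] = kg·m²·s⁻²·A⁻¹
  (6) [s] / [kg⁻¹·m⁻²·s³·A²] = kg·m²·s⁻²·A⁻²
All reduce to kg·m²·s⁻²·A⁻² except (5), which is kg·m²·s⁻²·A⁻¹.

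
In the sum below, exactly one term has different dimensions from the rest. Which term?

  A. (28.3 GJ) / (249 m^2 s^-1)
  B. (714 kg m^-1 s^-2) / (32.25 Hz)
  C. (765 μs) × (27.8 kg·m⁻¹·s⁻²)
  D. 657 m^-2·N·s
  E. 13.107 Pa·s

A.

Work out the base dimensions of each:
  A. [kg·m²·s⁻²] / [m²·s⁻¹] = kg·s⁻¹
  B. [kg·m⁻¹·s⁻²] / [s⁻¹] = kg·m⁻¹·s⁻¹
  C. [s] · [kg·m⁻¹·s⁻²] = kg·m⁻¹·s⁻¹
  D. N·s·m⁻² = kg·m·s⁻²·s·m⁻² = kg·m⁻¹·s⁻¹
  E. Pa·s = N·m⁻²·s = kg·m⁻¹·s⁻¹
All reduce to kg·m⁻¹·s⁻¹ except A., which is kg·s⁻¹.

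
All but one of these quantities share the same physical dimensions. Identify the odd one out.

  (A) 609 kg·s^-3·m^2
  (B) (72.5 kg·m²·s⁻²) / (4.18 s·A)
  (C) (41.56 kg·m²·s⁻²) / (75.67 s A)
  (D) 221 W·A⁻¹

(A)

Reduce each to base SI dimensions:
  (A) kg·m²·s⁻³
  (B) [kg·m²·s⁻²] / [s·A] = kg·m²·s⁻³·A⁻¹
  (C) [kg·m²·s⁻²] / [s·A] = kg·m²·s⁻³·A⁻¹
  (D) W·A⁻¹ = J·s⁻¹·A⁻¹ = kg·m²·s⁻³·A⁻¹
All reduce to kg·m²·s⁻³·A⁻¹ except (A), which is kg·m²·s⁻³.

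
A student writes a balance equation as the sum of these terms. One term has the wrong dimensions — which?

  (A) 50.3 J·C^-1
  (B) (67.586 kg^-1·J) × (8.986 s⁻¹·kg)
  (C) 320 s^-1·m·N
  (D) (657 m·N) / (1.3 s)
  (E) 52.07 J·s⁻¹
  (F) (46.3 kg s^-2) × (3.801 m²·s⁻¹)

Dimensions:
  (A) J·C⁻¹ = N·m·(s·A)⁻¹ = kg·m²·s⁻³·A⁻¹
  (B) [m²·s⁻²] · [kg·s⁻¹] = kg·m²·s⁻³
  (C) N·m·s⁻¹ = kg·m·s⁻²·m·s⁻¹ = kg·m²·s⁻³
  (D) [kg·m²·s⁻²] / [s] = kg·m²·s⁻³
  (E) J·s⁻¹ = N·m·s⁻¹ = kg·m²·s⁻³
  (F) [kg·s⁻²] · [m²·s⁻¹] = kg·m²·s⁻³
All reduce to kg·m²·s⁻³ except (A), which is kg·m²·s⁻³·A⁻¹.

(A)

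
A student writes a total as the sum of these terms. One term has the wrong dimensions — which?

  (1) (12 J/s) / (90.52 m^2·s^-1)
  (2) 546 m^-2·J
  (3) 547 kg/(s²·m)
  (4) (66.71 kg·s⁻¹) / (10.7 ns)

(3)

Reduce each to base SI dimensions:
  (1) [kg·m²·s⁻³] / [m²·s⁻¹] = kg·s⁻²
  (2) J·m⁻² = N·m·m⁻² = kg·s⁻²
  (3) kg·m⁻¹·s⁻²
  (4) [kg·s⁻¹] / [s] = kg·s⁻²
All reduce to kg·s⁻² except (3), which is kg·m⁻¹·s⁻².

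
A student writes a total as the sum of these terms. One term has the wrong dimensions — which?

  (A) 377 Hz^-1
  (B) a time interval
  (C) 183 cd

(C)

Work out the base dimensions of each:
  (A) Hz⁻¹ = (s⁻¹)⁻¹ = s
  (B) [time interval] = s
  (C) cd
All reduce to s except (C), which is cd.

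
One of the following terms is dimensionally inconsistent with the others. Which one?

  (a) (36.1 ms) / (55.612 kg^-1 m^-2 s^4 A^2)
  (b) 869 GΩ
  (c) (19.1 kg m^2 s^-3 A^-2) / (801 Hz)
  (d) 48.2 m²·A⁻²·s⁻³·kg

In SI base units:
  (a) [s] / [kg⁻¹·m⁻²·s⁴·A²] = kg·m²·s⁻³·A⁻²
  (b) Ω = V·A⁻¹ = kg·m²·s⁻³·A⁻²
  (c) [kg·m²·s⁻³·A⁻²] / [s⁻¹] = kg·m²·s⁻²·A⁻²
  (d) kg·m²·s⁻³·A⁻²
All reduce to kg·m²·s⁻³·A⁻² except (c), which is kg·m²·s⁻²·A⁻².

(c)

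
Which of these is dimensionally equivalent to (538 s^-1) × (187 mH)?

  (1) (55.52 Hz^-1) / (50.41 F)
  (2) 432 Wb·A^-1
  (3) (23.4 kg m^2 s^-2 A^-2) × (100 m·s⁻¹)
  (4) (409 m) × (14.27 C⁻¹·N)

Reference: [s⁻¹] · [kg·m²·s⁻²·A⁻²] = kg·m²·s⁻³·A⁻².
Each option:
  (1) [s] / [kg⁻¹·m⁻²·s⁴·A²] = kg·m²·s⁻³·A⁻²  ← same
  (2) Wb·A⁻¹ = V·s·A⁻¹ = kg·m²·s⁻²·A⁻²
  (3) [kg·m²·s⁻²·A⁻²] · [m·s⁻¹] = kg·m³·s⁻³·A⁻²
  (4) [m] · [kg·m·s⁻³·A⁻¹] = kg·m²·s⁻³·A⁻¹
Only (1) matches kg·m²·s⁻³·A⁻².

(1)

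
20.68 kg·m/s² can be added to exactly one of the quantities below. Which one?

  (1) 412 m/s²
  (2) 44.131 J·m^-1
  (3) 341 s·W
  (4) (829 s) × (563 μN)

(2)

Reference: kg·m·s⁻².
Each option:
  (1) m·s⁻²
  (2) J·m⁻¹ = N·m·m⁻¹ = kg·m·s⁻²  ← same
  (3) W·s = J·s⁻¹·s = kg·m²·s⁻²
  (4) [s] · [kg·m·s⁻²] = kg·m·s⁻¹
Only (2) matches kg·m·s⁻².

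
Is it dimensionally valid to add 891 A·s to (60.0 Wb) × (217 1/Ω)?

Yes

Reduce each to base SI dimensions:
  891 A·s:  A·s = s·A
  (60.0 Wb) × (217 1/Ω):  [kg·m²·s⁻²·A⁻¹] · [kg⁻¹·m⁻²·s³·A²] = s·A
Both are s·A, so they have the same dimensions and can be added.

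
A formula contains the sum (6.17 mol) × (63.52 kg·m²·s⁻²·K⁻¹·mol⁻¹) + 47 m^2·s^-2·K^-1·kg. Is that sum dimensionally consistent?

Yes

Dimensions:
  (6.17 mol) × (63.52 kg·m²·s⁻²·K⁻¹·mol⁻¹):  [mol] · [kg·m²·s⁻²·K⁻¹·mol⁻¹] = kg·m²·s⁻²·K⁻¹
  47 m^2·s^-2·K^-1·kg:  kg·m²·s⁻²·K⁻¹
Both are kg·m²·s⁻²·K⁻¹, so they have the same dimensions and can be added.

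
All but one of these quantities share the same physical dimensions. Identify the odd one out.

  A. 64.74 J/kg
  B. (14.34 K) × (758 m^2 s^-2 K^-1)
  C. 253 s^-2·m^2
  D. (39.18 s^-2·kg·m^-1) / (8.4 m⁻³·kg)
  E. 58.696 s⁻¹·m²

E.

In SI base units:
  A. J·kg⁻¹ = N·m·kg⁻¹ = m²·s⁻²
  B. [K] · [m²·s⁻²·K⁻¹] = m²·s⁻²
  C. m²·s⁻²
  D. [kg·m⁻¹·s⁻²] / [kg·m⁻³] = m²·s⁻²
  E. m²·s⁻¹
All reduce to m²·s⁻² except E., which is m²·s⁻¹.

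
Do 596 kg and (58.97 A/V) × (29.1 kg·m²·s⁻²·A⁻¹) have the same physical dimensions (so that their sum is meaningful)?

Work out the base dimensions of each:
  596 kg:  kg
  (58.97 A/V) × (29.1 kg·m²·s⁻²·A⁻¹):  [kg⁻¹·m⁻²·s³·A²] · [kg·m²·s⁻²·A⁻¹] = s·A
kg ≠ s·A, so they cannot be added.

No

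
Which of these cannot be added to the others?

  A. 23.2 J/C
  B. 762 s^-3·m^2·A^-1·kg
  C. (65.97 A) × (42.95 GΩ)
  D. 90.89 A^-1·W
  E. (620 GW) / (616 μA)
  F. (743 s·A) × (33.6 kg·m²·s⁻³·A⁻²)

Expand each in SI base units:
  A. J·C⁻¹ = N·m·(s·A)⁻¹ = kg·m²·s⁻³·A⁻¹
  B. kg·m²·s⁻³·A⁻¹
  C. [A] · [kg·m²·s⁻³·A⁻²] = kg·m²·s⁻³·A⁻¹
  D. W·A⁻¹ = J·s⁻¹·A⁻¹ = kg·m²·s⁻³·A⁻¹
  E. [kg·m²·s⁻³] / [A] = kg·m²·s⁻³·A⁻¹
  F. [s·A] · [kg·m²·s⁻³·A⁻²] = kg·m²·s⁻²·A⁻¹
All reduce to kg·m²·s⁻³·A⁻¹ except F., which is kg·m²·s⁻²·A⁻¹.

F.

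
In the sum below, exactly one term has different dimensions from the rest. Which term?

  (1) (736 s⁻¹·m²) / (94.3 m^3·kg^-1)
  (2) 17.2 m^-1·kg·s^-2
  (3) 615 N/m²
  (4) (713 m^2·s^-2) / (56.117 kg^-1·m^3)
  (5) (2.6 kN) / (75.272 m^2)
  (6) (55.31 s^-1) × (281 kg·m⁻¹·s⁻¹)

Expand each in SI base units:
  (1) [m²·s⁻¹] / [kg⁻¹·m³] = kg·m⁻¹·s⁻¹
  (2) kg·m⁻¹·s⁻²
  (3) N·m⁻² = kg·m·s⁻²·m⁻² = kg·m⁻¹·s⁻²
  (4) [m²·s⁻²] / [kg⁻¹·m³] = kg·m⁻¹·s⁻²
  (5) [kg·m·s⁻²] / [m²] = kg·m⁻¹·s⁻²
  (6) [s⁻¹] · [kg·m⁻¹·s⁻¹] = kg·m⁻¹·s⁻²
All reduce to kg·m⁻¹·s⁻² except (1), which is kg·m⁻¹·s⁻¹.

(1)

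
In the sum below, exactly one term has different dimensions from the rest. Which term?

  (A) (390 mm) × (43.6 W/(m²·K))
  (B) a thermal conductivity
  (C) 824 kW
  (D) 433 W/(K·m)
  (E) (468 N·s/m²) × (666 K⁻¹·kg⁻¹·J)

In SI base units:
  (A) [m] · [kg·s⁻³·K⁻¹] = kg·m·s⁻³·K⁻¹
  (B) [thermal conductivity] = kg·m·s⁻³·K⁻¹
  (C) W = J·s⁻¹ = kg·m²·s⁻³
  (D) W·m⁻¹·K⁻¹ = J·s⁻¹·m⁻¹·K⁻¹ = kg·m·s⁻³·K⁻¹
  (E) [kg·m⁻¹·s⁻¹] · [m²·s⁻²·K⁻¹] = kg·m·s⁻³·K⁻¹
All reduce to kg·m·s⁻³·K⁻¹ except (C), which is kg·m²·s⁻³.

(C)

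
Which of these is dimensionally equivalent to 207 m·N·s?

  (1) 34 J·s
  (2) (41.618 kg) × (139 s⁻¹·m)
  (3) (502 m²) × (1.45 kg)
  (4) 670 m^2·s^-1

Reference: N·m·s = kg·m·s⁻²·m·s = kg·m²·s⁻¹.
Each option:
  (1) J·s = N·m·s = kg·m²·s⁻¹  ← same
  (2) [kg] · [m·s⁻¹] = kg·m·s⁻¹
  (3) [m²] · [kg] = kg·m²
  (4) m²·s⁻¹
Only (1) matches kg·m²·s⁻¹.

(1)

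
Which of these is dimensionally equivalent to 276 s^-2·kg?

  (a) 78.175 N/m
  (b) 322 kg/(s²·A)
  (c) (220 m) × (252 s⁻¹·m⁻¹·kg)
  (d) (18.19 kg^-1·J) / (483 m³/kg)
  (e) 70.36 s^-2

(a)

Reference: kg·s⁻².
Each option:
  (a) N·m⁻¹ = kg·m·s⁻²·m⁻¹ = kg·s⁻²  ← same
  (b) kg·s⁻²·A⁻¹
  (c) [m] · [kg·m⁻¹·s⁻¹] = kg·s⁻¹
  (d) [m²·s⁻²] / [kg⁻¹·m³] = kg·m⁻¹·s⁻²
  (e) s⁻²
Only (a) matches kg·s⁻².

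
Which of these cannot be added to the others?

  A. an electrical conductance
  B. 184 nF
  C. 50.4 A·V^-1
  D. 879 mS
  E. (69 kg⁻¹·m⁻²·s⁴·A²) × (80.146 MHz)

B.

Dimensions:
  A. [electrical conductance] = kg⁻¹·m⁻²·s³·A²
  B. F = C·V⁻¹ = kg⁻¹·m⁻²·s⁴·A²
  C. A·V⁻¹ = A·(J·C⁻¹)⁻¹ = kg⁻¹·m⁻²·s³·A²
  D. S = Ω⁻¹ = kg⁻¹·m⁻²·s³·A²
  E. [kg⁻¹·m⁻²·s⁴·A²] · [s⁻¹] = kg⁻¹·m⁻²·s³·A²
All reduce to kg⁻¹·m⁻²·s³·A² except B., which is kg⁻¹·m⁻²·s⁴·A².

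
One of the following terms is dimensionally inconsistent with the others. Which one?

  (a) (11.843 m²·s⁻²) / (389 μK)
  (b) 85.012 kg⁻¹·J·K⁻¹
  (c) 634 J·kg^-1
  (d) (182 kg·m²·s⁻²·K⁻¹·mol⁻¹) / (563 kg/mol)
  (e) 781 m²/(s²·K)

Expand each in SI base units:
  (a) [m²·s⁻²] / [K] = m²·s⁻²·K⁻¹
  (b) J·kg⁻¹·K⁻¹ = N·m·kg⁻¹·K⁻¹ = m²·s⁻²·K⁻¹
  (c) J·kg⁻¹ = N·m·kg⁻¹ = m²·s⁻²
  (d) [kg·m²·s⁻²·K⁻¹·mol⁻¹] / [kg·mol⁻¹] = m²·s⁻²·K⁻¹
  (e) m²·s⁻²·K⁻¹
All reduce to m²·s⁻²·K⁻¹ except (c), which is m²·s⁻².

(c)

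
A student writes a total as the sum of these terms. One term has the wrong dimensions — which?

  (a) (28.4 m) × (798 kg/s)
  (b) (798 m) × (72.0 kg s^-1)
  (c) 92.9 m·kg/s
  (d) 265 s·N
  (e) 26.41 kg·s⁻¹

Work out the base dimensions of each:
  (a) [m] · [kg·s⁻¹] = kg·m·s⁻¹
  (b) [m] · [kg·s⁻¹] = kg·m·s⁻¹
  (c) kg·m·s⁻¹
  (d) N·s = kg·m·s⁻²·s = kg·m·s⁻¹
  (e) kg·s⁻¹
All reduce to kg·m·s⁻¹ except (e), which is kg·s⁻¹.

(e)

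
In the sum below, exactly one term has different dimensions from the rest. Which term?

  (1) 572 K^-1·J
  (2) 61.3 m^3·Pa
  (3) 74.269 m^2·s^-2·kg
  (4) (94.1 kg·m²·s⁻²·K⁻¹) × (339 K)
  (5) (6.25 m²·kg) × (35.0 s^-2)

In SI base units:
  (1) J·K⁻¹ = N·m·K⁻¹ = kg·m²·s⁻²·K⁻¹
  (2) Pa·m³ = N·m⁻²·m³ = kg·m²·s⁻²
  (3) kg·m²·s⁻²
  (4) [kg·m²·s⁻²·K⁻¹] · [K] = kg·m²·s⁻²
  (5) [kg·m²] · [s⁻²] = kg·m²·s⁻²
All reduce to kg·m²·s⁻² except (1), which is kg·m²·s⁻²·K⁻¹.

(1)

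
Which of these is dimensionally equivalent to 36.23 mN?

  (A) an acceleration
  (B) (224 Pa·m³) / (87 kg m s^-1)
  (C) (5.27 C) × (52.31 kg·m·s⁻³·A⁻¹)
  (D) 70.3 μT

(C)

Reference: N = kg·m·s⁻².
Each option:
  (A) [acceleration] = m·s⁻²
  (B) [kg·m²·s⁻²] / [kg·m·s⁻¹] = m·s⁻¹
  (C) [s·A] · [kg·m·s⁻³·A⁻¹] = kg·m·s⁻²  ← same
  (D) T = Wb·m⁻² = kg·s⁻²·A⁻¹
Only (C) matches kg·m·s⁻².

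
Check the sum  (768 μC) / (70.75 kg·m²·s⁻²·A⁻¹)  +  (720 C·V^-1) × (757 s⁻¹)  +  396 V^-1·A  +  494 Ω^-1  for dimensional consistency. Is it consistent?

Reduce each to base SI dimensions:
  (768 μC) / (70.75 kg·m²·s⁻²·A⁻¹):  [s·A] / [kg·m²·s⁻²·A⁻¹] = kg⁻¹·m⁻²·s³·A²
  (720 C·V^-1) × (757 s⁻¹):  [kg⁻¹·m⁻²·s⁴·A²] · [s⁻¹] = kg⁻¹·m⁻²·s³·A²
  396 V^-1·A:  A·V⁻¹ = A·(J·C⁻¹)⁻¹ = kg⁻¹·m⁻²·s³·A²
  494 Ω^-1:  Ω⁻¹ = (V·A⁻¹)⁻¹ = kg⁻¹·m⁻²·s³·A²
Every term reduces to kg⁻¹·m⁻²·s³·A².

Yes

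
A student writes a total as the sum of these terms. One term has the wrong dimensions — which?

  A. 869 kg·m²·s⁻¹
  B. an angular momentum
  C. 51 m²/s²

Expand each in SI base units:
  A. kg·m²·s⁻¹
  B. [angular momentum] = kg·m²·s⁻¹
  C. m²·s⁻²
All reduce to kg·m²·s⁻¹ except C., which is m²·s⁻².

C.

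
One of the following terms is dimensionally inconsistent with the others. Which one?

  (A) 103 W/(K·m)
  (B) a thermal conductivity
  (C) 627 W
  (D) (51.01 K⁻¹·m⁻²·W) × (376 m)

Dimensions:
  (A) W·m⁻¹·K⁻¹ = J·s⁻¹·m⁻¹·K⁻¹ = kg·m·s⁻³·K⁻¹
  (B) [thermal conductivity] = kg·m·s⁻³·K⁻¹
  (C) W = J·s⁻¹ = kg·m²·s⁻³
  (D) [kg·s⁻³·K⁻¹] · [m] = kg·m·s⁻³·K⁻¹
All reduce to kg·m·s⁻³·K⁻¹ except (C), which is kg·m²·s⁻³.

(C)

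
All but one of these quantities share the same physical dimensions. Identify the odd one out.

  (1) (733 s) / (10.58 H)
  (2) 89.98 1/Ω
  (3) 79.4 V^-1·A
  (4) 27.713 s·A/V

Dimensions:
  (1) [s] / [kg·m²·s⁻²·A⁻²] = kg⁻¹·m⁻²·s³·A²
  (2) Ω⁻¹ = (V·A⁻¹)⁻¹ = kg⁻¹·m⁻²·s³·A²
  (3) A·V⁻¹ = A·(J·C⁻¹)⁻¹ = kg⁻¹·m⁻²·s³·A²
  (4) A·s·V⁻¹ = A·s·(J·C⁻¹)⁻¹ = kg⁻¹·m⁻²·s⁴·A²
All reduce to kg⁻¹·m⁻²·s³·A² except (4), which is kg⁻¹·m⁻²·s⁴·A².

(4)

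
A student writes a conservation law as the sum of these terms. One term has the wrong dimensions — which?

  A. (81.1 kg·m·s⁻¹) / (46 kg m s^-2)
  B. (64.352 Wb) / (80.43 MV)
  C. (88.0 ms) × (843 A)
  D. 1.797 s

In SI base units:
  A. [kg·m·s⁻¹] / [kg·m·s⁻²] = s
  B. [kg·m²·s⁻²·A⁻¹] / [kg·m²·s⁻³·A⁻¹] = s
  C. [s] · [A] = s·A
  D. s
All reduce to s except C., which is s·A.

C.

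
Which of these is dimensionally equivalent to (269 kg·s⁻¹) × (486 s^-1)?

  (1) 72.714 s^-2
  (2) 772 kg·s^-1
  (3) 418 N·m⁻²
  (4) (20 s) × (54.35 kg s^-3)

Reference: [kg·s⁻¹] · [s⁻¹] = kg·s⁻².
Each option:
  (1) s⁻²
  (2) kg·s⁻¹
  (3) N·m⁻² = kg·m·s⁻²·m⁻² = kg·m⁻¹·s⁻²
  (4) [s] · [kg·s⁻³] = kg·s⁻²  ← same
Only (4) matches kg·s⁻².

(4)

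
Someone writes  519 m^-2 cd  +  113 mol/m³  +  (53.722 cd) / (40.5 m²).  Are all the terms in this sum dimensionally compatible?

No

Work out the base dimensions of each:
  519 m^-2 cd:  m⁻²·cd
  113 mol/m³:  mol·m⁻³ = m⁻³·mol
  (53.722 cd) / (40.5 m²):  [cd] / [m²] = m⁻²·cd
The terms do not share a single dimension (m⁻²·cd vs m⁻³·mol).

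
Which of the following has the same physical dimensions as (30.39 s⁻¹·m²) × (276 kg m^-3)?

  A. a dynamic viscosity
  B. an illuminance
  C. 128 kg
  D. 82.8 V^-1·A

Reference: [m²·s⁻¹] · [kg·m⁻³] = kg·m⁻¹·s⁻¹.
Each option:
  A. [dynamic viscosity] = kg·m⁻¹·s⁻¹  ← same
  B. [illuminance] = m⁻²·cd
  C. kg
  D. A·V⁻¹ = A·(J·C⁻¹)⁻¹ = kg⁻¹·m⁻²·s³·A²
Only A. matches kg·m⁻¹·s⁻¹.

A.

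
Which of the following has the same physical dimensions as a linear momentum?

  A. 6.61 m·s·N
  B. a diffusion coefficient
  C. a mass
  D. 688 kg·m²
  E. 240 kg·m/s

E.

Reference: [linear momentum] = kg·m·s⁻¹.
Each option:
  A. N·m·s = kg·m·s⁻²·m·s = kg·m²·s⁻¹
  B. [diffusion coefficient] = m²·s⁻¹
  C. [mass] = kg
  D. kg·m²
  E. kg·m·s⁻¹  ← same
Only E. matches kg·m·s⁻¹.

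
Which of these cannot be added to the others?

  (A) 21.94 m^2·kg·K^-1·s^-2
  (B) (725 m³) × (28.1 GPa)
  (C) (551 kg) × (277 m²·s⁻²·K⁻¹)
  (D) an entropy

(B)

Work out the base dimensions of each:
  (A) kg·m²·s⁻²·K⁻¹
  (B) [m³] · [kg·m⁻¹·s⁻²] = kg·m²·s⁻²
  (C) [kg] · [m²·s⁻²·K⁻¹] = kg·m²·s⁻²·K⁻¹
  (D) [entropy] = kg·m²·s⁻²·K⁻¹
All reduce to kg·m²·s⁻²·K⁻¹ except (B), which is kg·m²·s⁻².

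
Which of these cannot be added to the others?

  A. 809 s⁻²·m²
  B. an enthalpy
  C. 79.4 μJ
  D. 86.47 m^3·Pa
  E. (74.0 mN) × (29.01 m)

A.

Work out the base dimensions of each:
  A. m²·s⁻²
  B. [enthalpy] = kg·m²·s⁻²
  C. J = N·m = kg·m²·s⁻²
  D. Pa·m³ = N·m⁻²·m³ = kg·m²·s⁻²
  E. [kg·m·s⁻²] · [m] = kg·m²·s⁻²
All reduce to kg·m²·s⁻² except A., which is m²·s⁻².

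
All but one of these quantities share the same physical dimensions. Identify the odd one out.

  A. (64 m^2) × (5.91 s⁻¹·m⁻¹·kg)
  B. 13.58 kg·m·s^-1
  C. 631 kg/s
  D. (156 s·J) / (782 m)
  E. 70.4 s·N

Expand each in SI base units:
  A. [m²] · [kg·m⁻¹·s⁻¹] = kg·m·s⁻¹
  B. kg·m·s⁻¹
  C. kg·s⁻¹
  D. [kg·m²·s⁻¹] / [m] = kg·m·s⁻¹
  E. N·s = kg·m·s⁻²·s = kg·m·s⁻¹
All reduce to kg·m·s⁻¹ except C., which is kg·s⁻¹.

C.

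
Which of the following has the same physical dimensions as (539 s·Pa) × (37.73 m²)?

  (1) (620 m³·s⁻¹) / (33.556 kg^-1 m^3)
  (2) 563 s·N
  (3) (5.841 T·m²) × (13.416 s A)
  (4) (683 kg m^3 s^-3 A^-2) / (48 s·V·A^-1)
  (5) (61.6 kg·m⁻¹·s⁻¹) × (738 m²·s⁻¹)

Reference: [kg·m⁻¹·s⁻¹] · [m²] = kg·m·s⁻¹.
Each option:
  (1) [m³·s⁻¹] / [kg⁻¹·m³] = kg·s⁻¹
  (2) N·s = kg·m·s⁻²·s = kg·m·s⁻¹  ← same
  (3) [kg·m²·s⁻²·A⁻¹] · [s·A] = kg·m²·s⁻¹
  (4) [kg·m³·s⁻³·A⁻²] / [kg·m²·s⁻²·A⁻²] = m·s⁻¹
  (5) [kg·m⁻¹·s⁻¹] · [m²·s⁻¹] = kg·m·s⁻²
Only (2) matches kg·m·s⁻¹.

(2)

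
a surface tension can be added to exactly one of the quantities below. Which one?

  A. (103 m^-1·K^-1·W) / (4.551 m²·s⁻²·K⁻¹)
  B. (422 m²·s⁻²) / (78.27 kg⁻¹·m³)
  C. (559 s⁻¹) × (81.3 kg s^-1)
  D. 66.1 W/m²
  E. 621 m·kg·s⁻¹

Reference: [surface tension] = kg·s⁻².
Each option:
  A. [kg·m·s⁻³·K⁻¹] / [m²·s⁻²·K⁻¹] = kg·m⁻¹·s⁻¹
  B. [m²·s⁻²] / [kg⁻¹·m³] = kg·m⁻¹·s⁻²
  C. [s⁻¹] · [kg·s⁻¹] = kg·s⁻²  ← same
  D. W·m⁻² = J·s⁻¹·m⁻² = kg·s⁻³
  E. kg·m·s⁻¹
Only C. matches kg·s⁻².

C.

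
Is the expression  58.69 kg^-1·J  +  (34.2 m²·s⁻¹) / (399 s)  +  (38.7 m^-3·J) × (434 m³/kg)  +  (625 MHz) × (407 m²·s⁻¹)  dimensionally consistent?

Dimensions:
  58.69 kg^-1·J:  J·kg⁻¹ = N·m·kg⁻¹ = m²·s⁻²
  (34.2 m²·s⁻¹) / (399 s):  [m²·s⁻¹] / [s] = m²·s⁻²
  (38.7 m^-3·J) × (434 m³/kg):  [kg·m⁻¹·s⁻²] · [kg⁻¹·m³] = m²·s⁻²
  (625 MHz) × (407 m²·s⁻¹):  [s⁻¹] · [m²·s⁻¹] = m²·s⁻²
Every term reduces to m²·s⁻².

Yes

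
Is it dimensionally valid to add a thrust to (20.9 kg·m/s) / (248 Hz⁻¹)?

Yes

Reduce each to base SI dimensions:
  a thrust:  [thrust] = kg·m·s⁻²
  (20.9 kg·m/s) / (248 Hz⁻¹):  [kg·m·s⁻¹] / [s] = kg·m·s⁻²
Both are kg·m·s⁻², so they have the same dimensions and can be added.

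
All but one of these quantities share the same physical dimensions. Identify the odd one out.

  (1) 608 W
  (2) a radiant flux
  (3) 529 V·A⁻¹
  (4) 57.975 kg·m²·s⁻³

(3)

Work out the base dimensions of each:
  (1) W = J·s⁻¹ = kg·m²·s⁻³
  (2) [radiant flux] = kg·m²·s⁻³
  (3) V·A⁻¹ = J·C⁻¹·A⁻¹ = kg·m²·s⁻³·A⁻²
  (4) kg·m²·s⁻³
All reduce to kg·m²·s⁻³ except (3), which is kg·m²·s⁻³·A⁻².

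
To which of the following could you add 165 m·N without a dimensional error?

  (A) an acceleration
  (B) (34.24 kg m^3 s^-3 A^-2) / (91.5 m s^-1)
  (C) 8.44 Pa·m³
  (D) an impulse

(C)

Reference: N·m = kg·m·s⁻²·m = kg·m²·s⁻².
Each option:
  (A) [acceleration] = m·s⁻²
  (B) [kg·m³·s⁻³·A⁻²] / [m·s⁻¹] = kg·m²·s⁻²·A⁻²
  (C) Pa·m³ = N·m⁻²·m³ = kg·m²·s⁻²  ← same
  (D) [impulse] = kg·m·s⁻¹
Only (C) matches kg·m²·s⁻².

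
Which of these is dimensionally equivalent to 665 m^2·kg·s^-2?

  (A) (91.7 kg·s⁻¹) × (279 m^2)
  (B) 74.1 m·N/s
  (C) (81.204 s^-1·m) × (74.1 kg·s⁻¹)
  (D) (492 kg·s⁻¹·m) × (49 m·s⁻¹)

(D)

Reference: kg·m²·s⁻².
Each option:
  (A) [kg·s⁻¹] · [m²] = kg·m²·s⁻¹
  (B) N·m·s⁻¹ = kg·m·s⁻²·m·s⁻¹ = kg·m²·s⁻³
  (C) [m·s⁻¹] · [kg·s⁻¹] = kg·m·s⁻²
  (D) [kg·m·s⁻¹] · [m·s⁻¹] = kg·m²·s⁻²  ← same
Only (D) matches kg·m²·s⁻².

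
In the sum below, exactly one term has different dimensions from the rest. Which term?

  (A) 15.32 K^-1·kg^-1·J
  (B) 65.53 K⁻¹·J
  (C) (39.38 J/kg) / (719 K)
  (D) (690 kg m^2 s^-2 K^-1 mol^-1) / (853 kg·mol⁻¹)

In SI base units:
  (A) J·kg⁻¹·K⁻¹ = N·m·kg⁻¹·K⁻¹ = m²·s⁻²·K⁻¹
  (B) J·K⁻¹ = N·m·K⁻¹ = kg·m²·s⁻²·K⁻¹
  (C) [m²·s⁻²] / [K] = m²·s⁻²·K⁻¹
  (D) [kg·m²·s⁻²·K⁻¹·mol⁻¹] / [kg·mol⁻¹] = m²·s⁻²·K⁻¹
All reduce to m²·s⁻²·K⁻¹ except (B), which is kg·m²·s⁻²·K⁻¹.

(B)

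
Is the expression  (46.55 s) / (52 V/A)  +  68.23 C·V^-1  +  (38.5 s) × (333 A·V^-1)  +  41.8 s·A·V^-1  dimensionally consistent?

Yes

Expand each in SI base units:
  (46.55 s) / (52 V/A):  [s] / [kg·m²·s⁻³·A⁻²] = kg⁻¹·m⁻²·s⁴·A²
  68.23 C·V^-1:  C·V⁻¹ = s·A·(J·C⁻¹)⁻¹ = kg⁻¹·m⁻²·s⁴·A²
  (38.5 s) × (333 A·V^-1):  [s] · [kg⁻¹·m⁻²·s³·A²] = kg⁻¹·m⁻²·s⁴·A²
  41.8 s·A·V^-1:  A·s·V⁻¹ = A·s·(J·C⁻¹)⁻¹ = kg⁻¹·m⁻²·s⁴·A²
Every term reduces to kg⁻¹·m⁻²·s⁴·A².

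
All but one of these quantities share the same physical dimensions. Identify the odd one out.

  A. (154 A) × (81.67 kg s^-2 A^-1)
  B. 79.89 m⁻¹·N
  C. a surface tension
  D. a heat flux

Expand each in SI base units:
  A. [A] · [kg·s⁻²·A⁻¹] = kg·s⁻²
  B. N·m⁻¹ = kg·m·s⁻²·m⁻¹ = kg·s⁻²
  C. [surface tension] = kg·s⁻²
  D. [heat flux] = kg·s⁻³
All reduce to kg·s⁻² except D., which is kg·s⁻³.

D.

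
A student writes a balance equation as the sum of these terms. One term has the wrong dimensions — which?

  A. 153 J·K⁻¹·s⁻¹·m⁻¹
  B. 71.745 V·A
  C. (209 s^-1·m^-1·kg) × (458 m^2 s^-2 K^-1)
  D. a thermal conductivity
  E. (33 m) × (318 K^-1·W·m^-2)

B.

Reduce each to base SI dimensions:
  A. J·s⁻¹·m⁻¹·K⁻¹ = N·m·s⁻¹·m⁻¹·K⁻¹ = kg·m·s⁻³·K⁻¹
  B. V·A = J·C⁻¹·A = kg·m²·s⁻³
  C. [kg·m⁻¹·s⁻¹] · [m²·s⁻²·K⁻¹] = kg·m·s⁻³·K⁻¹
  D. [thermal conductivity] = kg·m·s⁻³·K⁻¹
  E. [m] · [kg·s⁻³·K⁻¹] = kg·m·s⁻³·K⁻¹
All reduce to kg·m·s⁻³·K⁻¹ except B., which is kg·m²·s⁻³.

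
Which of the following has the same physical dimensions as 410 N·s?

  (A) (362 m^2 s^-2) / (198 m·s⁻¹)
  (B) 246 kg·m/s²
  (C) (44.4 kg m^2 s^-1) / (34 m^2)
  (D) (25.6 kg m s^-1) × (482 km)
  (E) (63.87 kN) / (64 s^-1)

Reference: N·s = kg·m·s⁻²·s = kg·m·s⁻¹.
Each option:
  (A) [m²·s⁻²] / [m·s⁻¹] = m·s⁻¹
  (B) kg·m·s⁻²
  (C) [kg·m²·s⁻¹] / [m²] = kg·s⁻¹
  (D) [kg·m·s⁻¹] · [m] = kg·m²·s⁻¹
  (E) [kg·m·s⁻²] / [s⁻¹] = kg·m·s⁻¹  ← same
Only (E) matches kg·m·s⁻¹.

(E)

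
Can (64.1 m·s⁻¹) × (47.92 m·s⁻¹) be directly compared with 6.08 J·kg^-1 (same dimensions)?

Yes

Dimensions:
  (64.1 m·s⁻¹) × (47.92 m·s⁻¹):  [m·s⁻¹] · [m·s⁻¹] = m²·s⁻²
  6.08 J·kg^-1:  J·kg⁻¹ = N·m·kg⁻¹ = m²·s⁻²
Both are m²·s⁻², so they have the same dimensions and can be added.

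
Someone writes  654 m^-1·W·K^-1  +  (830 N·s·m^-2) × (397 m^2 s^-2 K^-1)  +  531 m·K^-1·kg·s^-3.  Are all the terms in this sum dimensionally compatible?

Yes

Expand each in SI base units:
  654 m^-1·W·K^-1:  W·m⁻¹·K⁻¹ = J·s⁻¹·m⁻¹·K⁻¹ = kg·m·s⁻³·K⁻¹
  (830 N·s·m^-2) × (397 m^2 s^-2 K^-1):  [kg·m⁻¹·s⁻¹] · [m²·s⁻²·K⁻¹] = kg·m·s⁻³·K⁻¹
  531 m·K^-1·kg·s^-3:  kg·m·s⁻³·K⁻¹
Every term reduces to kg·m·s⁻³·K⁻¹.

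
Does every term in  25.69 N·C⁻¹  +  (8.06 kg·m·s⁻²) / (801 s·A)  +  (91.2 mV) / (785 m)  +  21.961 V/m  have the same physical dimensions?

Yes

Expand each in SI base units:
  25.69 N·C⁻¹:  N·C⁻¹ = kg·m·s⁻²·(s·A)⁻¹ = kg·m·s⁻³·A⁻¹
  (8.06 kg·m·s⁻²) / (801 s·A):  [kg·m·s⁻²] / [s·A] = kg·m·s⁻³·A⁻¹
  (91.2 mV) / (785 m):  [kg·m²·s⁻³·A⁻¹] / [m] = kg·m·s⁻³·A⁻¹
  21.961 V/m:  V·m⁻¹ = J·C⁻¹·m⁻¹ = kg·m·s⁻³·A⁻¹
Every term reduces to kg·m·s⁻³·A⁻¹.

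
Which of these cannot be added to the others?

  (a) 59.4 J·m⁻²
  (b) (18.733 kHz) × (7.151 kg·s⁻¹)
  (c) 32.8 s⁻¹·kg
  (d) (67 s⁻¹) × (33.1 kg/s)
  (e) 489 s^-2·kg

(c)

In SI base units:
  (a) J·m⁻² = N·m·m⁻² = kg·s⁻²
  (b) [s⁻¹] · [kg·s⁻¹] = kg·s⁻²
  (c) kg·s⁻¹
  (d) [s⁻¹] · [kg·s⁻¹] = kg·s⁻²
  (e) kg·s⁻²
All reduce to kg·s⁻² except (c), which is kg·s⁻¹.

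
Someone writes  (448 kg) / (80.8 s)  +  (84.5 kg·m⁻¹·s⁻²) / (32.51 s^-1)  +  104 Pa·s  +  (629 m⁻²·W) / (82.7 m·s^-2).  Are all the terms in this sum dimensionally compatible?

No

Reduce each to base SI dimensions:
  (448 kg) / (80.8 s):  [kg] / [s] = kg·s⁻¹
  (84.5 kg·m⁻¹·s⁻²) / (32.51 s^-1):  [kg·m⁻¹·s⁻²] / [s⁻¹] = kg·m⁻¹·s⁻¹
  104 Pa·s:  Pa·s = N·m⁻²·s = kg·m⁻¹·s⁻¹
  (629 m⁻²·W) / (82.7 m·s^-2):  [kg·s⁻³] / [m·s⁻²] = kg·m⁻¹·s⁻¹
The terms do not share a single dimension (kg·m⁻¹·s⁻¹ vs kg·s⁻¹).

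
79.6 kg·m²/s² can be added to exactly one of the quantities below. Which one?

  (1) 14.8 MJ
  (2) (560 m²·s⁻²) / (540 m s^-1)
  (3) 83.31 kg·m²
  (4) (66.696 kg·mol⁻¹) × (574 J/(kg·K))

Reference: kg·m²·s⁻².
Each option:
  (1) J = N·m = kg·m²·s⁻²  ← same
  (2) [m²·s⁻²] / [m·s⁻¹] = m·s⁻¹
  (3) kg·m²
  (4) [kg·mol⁻¹] · [m²·s⁻²·K⁻¹] = kg·m²·s⁻²·K⁻¹·mol⁻¹
Only (1) matches kg·m²·s⁻².

(1)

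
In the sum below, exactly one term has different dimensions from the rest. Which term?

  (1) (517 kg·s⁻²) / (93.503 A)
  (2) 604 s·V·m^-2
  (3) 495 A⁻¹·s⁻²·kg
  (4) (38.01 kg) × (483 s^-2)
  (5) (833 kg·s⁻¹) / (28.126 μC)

(4)

Reduce each to base SI dimensions:
  (1) [kg·s⁻²] / [A] = kg·s⁻²·A⁻¹
  (2) V·s·m⁻² = J·C⁻¹·s·m⁻² = kg·s⁻²·A⁻¹
  (3) kg·s⁻²·A⁻¹
  (4) [kg] · [s⁻²] = kg·s⁻²
  (5) [kg·s⁻¹] / [s·A] = kg·s⁻²·A⁻¹
All reduce to kg·s⁻²·A⁻¹ except (4), which is kg·s⁻².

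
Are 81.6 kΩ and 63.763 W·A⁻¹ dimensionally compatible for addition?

Work out the base dimensions of each:
  81.6 kΩ:  Ω = V·A⁻¹ = kg·m²·s⁻³·A⁻²
  63.763 W·A⁻¹:  W·A⁻¹ = J·s⁻¹·A⁻¹ = kg·m²·s⁻³·A⁻¹
kg·m²·s⁻³·A⁻² ≠ kg·m²·s⁻³·A⁻¹, so they cannot be added.

No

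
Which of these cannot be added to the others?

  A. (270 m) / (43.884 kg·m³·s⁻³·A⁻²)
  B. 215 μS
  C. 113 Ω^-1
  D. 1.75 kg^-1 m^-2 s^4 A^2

Work out the base dimensions of each:
  A. [m] / [kg·m³·s⁻³·A⁻²] = kg⁻¹·m⁻²·s³·A²
  B. S = Ω⁻¹ = kg⁻¹·m⁻²·s³·A²
  C. Ω⁻¹ = (V·A⁻¹)⁻¹ = kg⁻¹·m⁻²·s³·A²
  D. kg⁻¹·m⁻²·s⁴·A²
All reduce to kg⁻¹·m⁻²·s³·A² except D., which is kg⁻¹·m⁻²·s⁴·A².

D.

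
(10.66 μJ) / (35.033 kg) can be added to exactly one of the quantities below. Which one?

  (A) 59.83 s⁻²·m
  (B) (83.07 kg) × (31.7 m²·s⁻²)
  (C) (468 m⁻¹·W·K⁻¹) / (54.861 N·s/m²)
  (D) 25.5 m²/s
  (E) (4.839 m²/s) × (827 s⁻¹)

Reference: [kg·m²·s⁻²] / [kg] = m²·s⁻².
Each option:
  (A) m·s⁻²
  (B) [kg] · [m²·s⁻²] = kg·m²·s⁻²
  (C) [kg·m·s⁻³·K⁻¹] / [kg·m⁻¹·s⁻¹] = m²·s⁻²·K⁻¹
  (D) m²·s⁻¹
  (E) [m²·s⁻¹] · [s⁻¹] = m²·s⁻²  ← same
Only (E) matches m²·s⁻².

(E)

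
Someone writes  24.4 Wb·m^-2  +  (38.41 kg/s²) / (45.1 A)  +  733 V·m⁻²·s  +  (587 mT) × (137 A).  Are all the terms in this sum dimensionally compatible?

Reduce each to base SI dimensions:
  24.4 Wb·m^-2:  Wb·m⁻² = V·s·m⁻² = kg·s⁻²·A⁻¹
  (38.41 kg/s²) / (45.1 A):  [kg·s⁻²] / [A] = kg·s⁻²·A⁻¹
  733 V·m⁻²·s:  V·s·m⁻² = J·C⁻¹·s·m⁻² = kg·s⁻²·A⁻¹
  (587 mT) × (137 A):  [kg·s⁻²·A⁻¹] · [A] = kg·s⁻²
The terms do not share a single dimension (kg·s⁻² vs kg·s⁻²·A⁻¹).

No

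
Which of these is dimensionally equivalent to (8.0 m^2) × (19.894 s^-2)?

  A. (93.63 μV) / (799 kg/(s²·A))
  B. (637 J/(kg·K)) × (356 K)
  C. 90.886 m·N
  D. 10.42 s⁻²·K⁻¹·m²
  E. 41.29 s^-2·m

Reference: [m²] · [s⁻²] = m²·s⁻².
Each option:
  A. [kg·m²·s⁻³·A⁻¹] / [kg·s⁻²·A⁻¹] = m²·s⁻¹
  B. [m²·s⁻²·K⁻¹] · [K] = m²·s⁻²  ← same
  C. N·m = kg·m·s⁻²·m = kg·m²·s⁻²
  D. m²·s⁻²·K⁻¹
  E. m·s⁻²
Only B. matches m²·s⁻².

B.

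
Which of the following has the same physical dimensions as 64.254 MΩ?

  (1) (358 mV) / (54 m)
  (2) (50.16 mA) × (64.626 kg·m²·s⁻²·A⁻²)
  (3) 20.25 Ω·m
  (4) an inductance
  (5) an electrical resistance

(5)

Reference: Ω = V·A⁻¹ = kg·m²·s⁻³·A⁻².
Each option:
  (1) [kg·m²·s⁻³·A⁻¹] / [m] = kg·m·s⁻³·A⁻¹
  (2) [A] · [kg·m²·s⁻²·A⁻²] = kg·m²·s⁻²·A⁻¹
  (3) Ω·m = V·A⁻¹·m = kg·m³·s⁻³·A⁻²
  (4) [inductance] = kg·m²·s⁻²·A⁻²
  (5) [electrical resistance] = kg·m²·s⁻³·A⁻²  ← same
Only (5) matches kg·m²·s⁻³·A⁻².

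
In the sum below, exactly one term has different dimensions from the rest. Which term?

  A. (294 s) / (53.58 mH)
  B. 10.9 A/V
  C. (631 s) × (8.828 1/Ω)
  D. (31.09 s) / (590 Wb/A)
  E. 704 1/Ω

C.

Work out the base dimensions of each:
  A. [s] / [kg·m²·s⁻²·A⁻²] = kg⁻¹·m⁻²·s³·A²
  B. A·V⁻¹ = A·(J·C⁻¹)⁻¹ = kg⁻¹·m⁻²·s³·A²
  C. [s] · [kg⁻¹·m⁻²·s³·A²] = kg⁻¹·m⁻²·s⁴·A²
  D. [s] / [kg·m²·s⁻²·A⁻²] = kg⁻¹·m⁻²·s³·A²
  E. Ω⁻¹ = (V·A⁻¹)⁻¹ = kg⁻¹·m⁻²·s³·A²
All reduce to kg⁻¹·m⁻²·s³·A² except C., which is kg⁻¹·m⁻²·s⁴·A².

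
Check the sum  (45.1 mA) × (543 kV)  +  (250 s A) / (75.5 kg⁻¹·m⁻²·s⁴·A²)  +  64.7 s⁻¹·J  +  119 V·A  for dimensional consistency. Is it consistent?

Work out the base dimensions of each:
  (45.1 mA) × (543 kV):  [A] · [kg·m²·s⁻³·A⁻¹] = kg·m²·s⁻³
  (250 s A) / (75.5 kg⁻¹·m⁻²·s⁴·A²):  [s·A] / [kg⁻¹·m⁻²·s⁴·A²] = kg·m²·s⁻³·A⁻¹
  64.7 s⁻¹·J:  J·s⁻¹ = N·m·s⁻¹ = kg·m²·s⁻³
  119 V·A:  V·A = J·C⁻¹·A = kg·m²·s⁻³
The terms do not share a single dimension (kg·m²·s⁻³ vs kg·m²·s⁻³·A⁻¹).

No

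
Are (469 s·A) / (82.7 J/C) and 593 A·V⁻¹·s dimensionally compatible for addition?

Yes

Expand each in SI base units:
  (469 s·A) / (82.7 J/C):  [s·A] / [kg·m²·s⁻³·A⁻¹] = kg⁻¹·m⁻²·s⁴·A²
  593 A·V⁻¹·s:  A·s·V⁻¹ = A·s·(J·C⁻¹)⁻¹ = kg⁻¹·m⁻²·s⁴·A²
Both are kg⁻¹·m⁻²·s⁴·A², so they have the same dimensions and can be added.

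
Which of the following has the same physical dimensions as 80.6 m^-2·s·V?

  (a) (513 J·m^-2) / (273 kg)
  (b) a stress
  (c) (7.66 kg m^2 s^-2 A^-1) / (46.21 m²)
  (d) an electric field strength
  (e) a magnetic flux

Reference: V·s·m⁻² = J·C⁻¹·s·m⁻² = kg·s⁻²·A⁻¹.
Each option:
  (a) [kg·s⁻²] / [kg] = s⁻²
  (b) [stress] = kg·m⁻¹·s⁻²
  (c) [kg·m²·s⁻²·A⁻¹] / [m²] = kg·s⁻²·A⁻¹  ← same
  (d) [electric field strength] = kg·m·s⁻³·A⁻¹
  (e) [magnetic flux] = kg·m²·s⁻²·A⁻¹
Only (c) matches kg·s⁻²·A⁻¹.

(c)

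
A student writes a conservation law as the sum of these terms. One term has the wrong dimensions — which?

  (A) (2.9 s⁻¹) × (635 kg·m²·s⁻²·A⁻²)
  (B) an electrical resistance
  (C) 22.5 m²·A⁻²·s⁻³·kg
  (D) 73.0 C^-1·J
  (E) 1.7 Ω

(D)

Reduce each to base SI dimensions:
  (A) [s⁻¹] · [kg·m²·s⁻²·A⁻²] = kg·m²·s⁻³·A⁻²
  (B) [electrical resistance] = kg·m²·s⁻³·A⁻²
  (C) kg·m²·s⁻³·A⁻²
  (D) J·C⁻¹ = N·m·(s·A)⁻¹ = kg·m²·s⁻³·A⁻¹
  (E) Ω = V·A⁻¹ = kg·m²·s⁻³·A⁻²
All reduce to kg·m²·s⁻³·A⁻² except (D), which is kg·m²·s⁻³·A⁻¹.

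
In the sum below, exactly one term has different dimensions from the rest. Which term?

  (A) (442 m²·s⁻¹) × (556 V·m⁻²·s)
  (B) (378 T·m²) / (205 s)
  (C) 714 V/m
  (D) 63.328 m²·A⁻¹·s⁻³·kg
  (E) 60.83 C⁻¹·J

Expand each in SI base units:
  (A) [m²·s⁻¹] · [kg·s⁻²·A⁻¹] = kg·m²·s⁻³·A⁻¹
  (B) [kg·m²·s⁻²·A⁻¹] / [s] = kg·m²·s⁻³·A⁻¹
  (C) V·m⁻¹ = J·C⁻¹·m⁻¹ = kg·m·s⁻³·A⁻¹
  (D) kg·m²·s⁻³·A⁻¹
  (E) J·C⁻¹ = N·m·(s·A)⁻¹ = kg·m²·s⁻³·A⁻¹
All reduce to kg·m²·s⁻³·A⁻¹ except (C), which is kg·m·s⁻³·A⁻¹.

(C)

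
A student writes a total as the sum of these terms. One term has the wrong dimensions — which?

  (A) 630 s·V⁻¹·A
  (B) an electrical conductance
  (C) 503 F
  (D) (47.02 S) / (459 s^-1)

(B)

Dimensions:
  (A) A·s·V⁻¹ = A·s·(J·C⁻¹)⁻¹ = kg⁻¹·m⁻²·s⁴·A²
  (B) [electrical conductance] = kg⁻¹·m⁻²·s³·A²
  (C) F = C·V⁻¹ = kg⁻¹·m⁻²·s⁴·A²
  (D) [kg⁻¹·m⁻²·s³·A²] / [s⁻¹] = kg⁻¹·m⁻²·s⁴·A²
All reduce to kg⁻¹·m⁻²·s⁴·A² except (B), which is kg⁻¹·m⁻²·s³·A².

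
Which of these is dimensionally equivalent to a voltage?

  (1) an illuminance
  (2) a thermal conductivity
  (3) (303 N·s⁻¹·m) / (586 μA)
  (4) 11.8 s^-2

(3)

Reference: [voltage] = kg·m²·s⁻³·A⁻¹.
Each option:
  (1) [illuminance] = m⁻²·cd
  (2) [thermal conductivity] = kg·m·s⁻³·K⁻¹
  (3) [kg·m²·s⁻³] / [A] = kg·m²·s⁻³·A⁻¹  ← same
  (4) s⁻²
Only (3) matches kg·m²·s⁻³·A⁻¹.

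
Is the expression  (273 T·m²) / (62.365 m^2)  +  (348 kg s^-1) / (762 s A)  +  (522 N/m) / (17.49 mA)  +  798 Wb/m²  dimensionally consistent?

Yes

Reduce each to base SI dimensions:
  (273 T·m²) / (62.365 m^2):  [kg·m²·s⁻²·A⁻¹] / [m²] = kg·s⁻²·A⁻¹
  (348 kg s^-1) / (762 s A):  [kg·s⁻¹] / [s·A] = kg·s⁻²·A⁻¹
  (522 N/m) / (17.49 mA):  [kg·s⁻²] / [A] = kg·s⁻²·A⁻¹
  798 Wb/m²:  Wb·m⁻² = V·s·m⁻² = kg·s⁻²·A⁻¹
Every term reduces to kg·s⁻²·A⁻¹.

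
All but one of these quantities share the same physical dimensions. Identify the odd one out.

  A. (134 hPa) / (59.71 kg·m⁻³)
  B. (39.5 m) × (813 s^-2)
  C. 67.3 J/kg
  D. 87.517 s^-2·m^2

Reduce each to base SI dimensions:
  A. [kg·m⁻¹·s⁻²] / [kg·m⁻³] = m²·s⁻²
  B. [m] · [s⁻²] = m·s⁻²
  C. J·kg⁻¹ = N·m·kg⁻¹ = m²·s⁻²
  D. m²·s⁻²
All reduce to m²·s⁻² except B., which is m·s⁻².

B.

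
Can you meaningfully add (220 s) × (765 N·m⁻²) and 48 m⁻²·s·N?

Yes

In SI base units:
  (220 s) × (765 N·m⁻²):  [s] · [kg·m⁻¹·s⁻²] = kg·m⁻¹·s⁻¹
  48 m⁻²·s·N:  N·s·m⁻² = kg·m·s⁻²·s·m⁻² = kg·m⁻¹·s⁻¹
Both are kg·m⁻¹·s⁻¹, so they have the same dimensions and can be added.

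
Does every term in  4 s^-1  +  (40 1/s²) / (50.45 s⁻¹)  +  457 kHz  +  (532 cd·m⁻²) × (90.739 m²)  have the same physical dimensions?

No

Dimensions:
  4 s^-1:  s⁻¹
  (40 1/s²) / (50.45 s⁻¹):  [s⁻²] / [s⁻¹] = s⁻¹
  457 kHz:  Hz = s⁻¹
  (532 cd·m⁻²) × (90.739 m²):  [m⁻²·cd] · [m²] = cd
The terms do not share a single dimension (cd vs s⁻¹).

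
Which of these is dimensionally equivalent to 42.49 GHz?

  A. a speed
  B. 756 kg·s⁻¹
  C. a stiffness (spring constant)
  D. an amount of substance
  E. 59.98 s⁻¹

Reference: Hz = s⁻¹.
Each option:
  A. [speed] = m·s⁻¹
  B. kg·s⁻¹
  C. [stiffness (spring constant)] = kg·s⁻²
  D. [amount of substance] = mol
  E. s⁻¹  ← same
Only E. matches s⁻¹.

E.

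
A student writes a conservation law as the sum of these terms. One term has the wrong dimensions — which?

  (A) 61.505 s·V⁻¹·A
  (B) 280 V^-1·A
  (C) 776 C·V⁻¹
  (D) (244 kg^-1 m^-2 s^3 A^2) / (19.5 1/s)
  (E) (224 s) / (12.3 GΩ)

(B)

Work out the base dimensions of each:
  (A) A·s·V⁻¹ = A·s·(J·C⁻¹)⁻¹ = kg⁻¹·m⁻²·s⁴·A²
  (B) A·V⁻¹ = A·(J·C⁻¹)⁻¹ = kg⁻¹·m⁻²·s³·A²
  (C) C·V⁻¹ = s·A·(J·C⁻¹)⁻¹ = kg⁻¹·m⁻²·s⁴·A²
  (D) [kg⁻¹·m⁻²·s³·A²] / [s⁻¹] = kg⁻¹·m⁻²·s⁴·A²
  (E) [s] / [kg·m²·s⁻³·A⁻²] = kg⁻¹·m⁻²·s⁴·A²
All reduce to kg⁻¹·m⁻²·s⁴·A² except (B), which is kg⁻¹·m⁻²·s³·A².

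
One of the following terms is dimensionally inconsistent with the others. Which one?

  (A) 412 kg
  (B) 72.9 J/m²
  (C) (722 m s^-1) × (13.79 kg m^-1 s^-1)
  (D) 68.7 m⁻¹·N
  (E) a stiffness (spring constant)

(A)

Reduce each to base SI dimensions:
  (A) kg
  (B) J·m⁻² = N·m·m⁻² = kg·s⁻²
  (C) [m·s⁻¹] · [kg·m⁻¹·s⁻¹] = kg·s⁻²
  (D) N·m⁻¹ = kg·m·s⁻²·m⁻¹ = kg·s⁻²
  (E) [stiffness (spring constant)] = kg·s⁻²
All reduce to kg·s⁻² except (A), which is kg.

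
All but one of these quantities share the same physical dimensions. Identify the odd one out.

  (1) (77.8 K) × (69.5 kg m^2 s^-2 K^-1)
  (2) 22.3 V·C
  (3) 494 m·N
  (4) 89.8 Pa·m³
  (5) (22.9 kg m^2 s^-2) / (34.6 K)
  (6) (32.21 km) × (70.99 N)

(5)

Dimensions:
  (1) [K] · [kg·m²·s⁻²·K⁻¹] = kg·m²·s⁻²
  (2) C·V = s·A·J·C⁻¹ = kg·m²·s⁻²
  (3) N·m = kg·m·s⁻²·m = kg·m²·s⁻²
  (4) Pa·m³ = N·m⁻²·m³ = kg·m²·s⁻²
  (5) [kg·m²·s⁻²] / [K] = kg·m²·s⁻²·K⁻¹
  (6) [m] · [kg·m·s⁻²] = kg·m²·s⁻²
All reduce to kg·m²·s⁻² except (5), which is kg·m²·s⁻²·K⁻¹.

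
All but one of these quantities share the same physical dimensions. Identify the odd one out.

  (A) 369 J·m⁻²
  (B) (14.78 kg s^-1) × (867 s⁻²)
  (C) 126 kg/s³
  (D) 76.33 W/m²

(A)

In SI base units:
  (A) J·m⁻² = N·m·m⁻² = kg·s⁻²
  (B) [kg·s⁻¹] · [s⁻²] = kg·s⁻³
  (C) kg·s⁻³
  (D) W·m⁻² = J·s⁻¹·m⁻² = kg·s⁻³
All reduce to kg·s⁻³ except (A), which is kg·s⁻².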